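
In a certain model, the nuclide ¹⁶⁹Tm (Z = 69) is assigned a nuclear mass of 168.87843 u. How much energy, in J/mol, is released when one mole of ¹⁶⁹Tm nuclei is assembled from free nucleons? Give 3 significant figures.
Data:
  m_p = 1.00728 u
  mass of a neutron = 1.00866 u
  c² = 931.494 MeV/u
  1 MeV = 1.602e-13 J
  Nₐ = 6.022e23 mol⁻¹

1.34e+14 J/mol

Total constituent mass: 69 × 1.00728 + 100 × 1.00866 = 170.36832 u
The mass defect is 170.36832 − 168.87843 = 1.48989 u.
E_B = 1.48989 × 931.494 = 1387.82 MeV
Per nucleus in joules: 1387.82 MeV × 1.602e-13 J/MeV = 2.2233e-10 J
Per mole: 2.2233e-10 J × 6.022e23 mol⁻¹ = 1.3389e+14 J/mol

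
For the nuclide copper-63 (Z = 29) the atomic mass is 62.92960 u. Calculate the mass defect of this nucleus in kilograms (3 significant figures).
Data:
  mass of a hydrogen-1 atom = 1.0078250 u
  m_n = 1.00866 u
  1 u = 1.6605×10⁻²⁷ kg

9.83e-28 kg

The nucleus contains 29 protons and 63 − 29 = 34 neutrons.
Mass of separated nucleons = 29(1.0078250) + 34(1.00866) = 29.2269250 + 34.29444 = 63.5213650 u
The mass defect is 63.5213650 − 62.92960 = 0.5917650 u.
In SI units: 0.5917650 u × 1.6605×10⁻²⁷ kg/u = 9.8263e-28 kg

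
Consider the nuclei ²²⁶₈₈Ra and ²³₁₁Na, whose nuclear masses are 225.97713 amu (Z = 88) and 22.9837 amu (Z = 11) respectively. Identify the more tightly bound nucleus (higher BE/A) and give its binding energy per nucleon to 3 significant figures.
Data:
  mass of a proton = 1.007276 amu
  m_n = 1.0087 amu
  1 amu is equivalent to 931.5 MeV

²²⁶₈₈Ra: Σm = 88(1.007276) + 138(1.0087) = 227.840888 amu; Δm = 1.863758 amu; E_B = 1736.1 MeV; E_B/A = 7.682 MeV
²³₁₁Na: Σm = 11(1.007276) + 12(1.0087) = 23.184436 amu; Δm = 0.200736 amu; E_B = 186.99 MeV; E_B/A = 8.130 MeV
²³₁₁Na has the higher binding energy per nucleon, so it is the more tightly bound nucleus.

²³₁₁Na; 8.13 MeV/nucleon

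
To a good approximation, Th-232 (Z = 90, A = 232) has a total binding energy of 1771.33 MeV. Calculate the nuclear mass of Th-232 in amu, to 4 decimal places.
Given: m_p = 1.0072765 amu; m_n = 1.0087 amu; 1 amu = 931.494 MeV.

231.9887 amu

Mass defect = 1771.33 MeV / (931.494 MeV/amu) = 1.901601 amu
Constituent mass = 90(1.0072765) + 142(1.0087) = 233.8902850 amu
Nuclear mass = 233.8902850 − 1.901601 = 231.9886840 amu ≈ 231.9887 amu (to 4 decimal places)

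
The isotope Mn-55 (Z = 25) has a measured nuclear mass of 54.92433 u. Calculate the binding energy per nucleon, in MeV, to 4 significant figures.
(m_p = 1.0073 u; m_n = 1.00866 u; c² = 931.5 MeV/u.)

The nucleus contains 25 protons and 55 − 25 = 30 neutrons.
Σm = 25·m_p + 30·m_n = 25.1825 + 30.25980 = 55.44230 u
Δm = 55.44230 − 54.92433 = 0.51797 u
Binding energy = Δm·c² = 0.51797 × 931.5 MeV/u = 482.489 MeV
Dividing by A = 55 gives 8.773 MeV per nucleon.

8.773 MeV/nucleon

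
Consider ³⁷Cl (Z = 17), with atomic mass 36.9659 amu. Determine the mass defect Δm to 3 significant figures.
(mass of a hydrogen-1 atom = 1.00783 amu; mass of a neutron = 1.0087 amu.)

0.341 amu

The nucleus contains 17 protons and 37 − 17 = 20 neutrons.
Mass of separated nucleons = 17(1.00783) + 20(1.0087) = 17.13311 + 20.1740 = 37.30711 amu
Mass defect Δm = 37.30711 − 36.9659 = 0.34121 amu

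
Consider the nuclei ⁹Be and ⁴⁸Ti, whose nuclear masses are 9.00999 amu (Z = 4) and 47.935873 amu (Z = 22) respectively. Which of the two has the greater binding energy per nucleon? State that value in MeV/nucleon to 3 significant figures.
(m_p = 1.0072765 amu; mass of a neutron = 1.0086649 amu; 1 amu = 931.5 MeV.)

⁴⁸Ti; 8.72 MeV/nucleon

⁹Be: Σm = 4(1.0072765) + 5(1.0086649) = 9.0724305 amu; Δm = 0.0624405 amu; E_B = 58.163 MeV; E_B/A = 6.463 MeV
⁴⁸Ti: Σm = 22(1.0072765) + 26(1.0086649) = 48.3853704 amu; Δm = 0.4494974 amu; E_B = 418.71 MeV; E_B/A = 8.723 MeV
⁴⁸Ti has the higher binding energy per nucleon, so it is the more tightly bound nucleus.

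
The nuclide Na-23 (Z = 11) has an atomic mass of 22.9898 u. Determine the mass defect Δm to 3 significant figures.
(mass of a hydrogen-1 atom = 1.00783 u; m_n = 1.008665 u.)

0.200 u

With 11 protons and 12 neutrons (A = 23):
Mass of separated nucleons = 11(1.00783) + 12(1.008665) = 11.08613 + 12.103980 = 23.190110 u
Δm = 23.190110 − 22.9898 = 0.200310 u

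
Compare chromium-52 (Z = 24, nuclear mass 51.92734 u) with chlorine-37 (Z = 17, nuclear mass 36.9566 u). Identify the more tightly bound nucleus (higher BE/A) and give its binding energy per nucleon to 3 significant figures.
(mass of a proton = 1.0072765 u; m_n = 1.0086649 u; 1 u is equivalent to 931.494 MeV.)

chromium-52: Σm = 24(1.0072765) + 28(1.0086649) = 52.4172532 u; Δm = 0.4899132 u; E_B = 456.35 MeV; E_B/A = 8.776 MeV
chlorine-37: Σm = 17(1.0072765) + 20(1.0086649) = 37.2969985 u; Δm = 0.3403985 u; E_B = 317.08 MeV; E_B/A = 8.570 MeV
chromium-52 has the higher binding energy per nucleon, so it is the more tightly bound nucleus.

chromium-52; 8.78 MeV/nucleon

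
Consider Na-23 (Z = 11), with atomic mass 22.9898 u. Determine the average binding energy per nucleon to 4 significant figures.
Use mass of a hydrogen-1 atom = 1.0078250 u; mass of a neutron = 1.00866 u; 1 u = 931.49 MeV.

Z = 11, so N = A − Z = 23 − 11 = 12.
Σm = 11·m(¹H) + 12·m_n = 11.0860750 + 12.10392 = 23.1899950 u
Mass defect Δm = 23.1899950 − 22.9898 = 0.2001950 u
E_B = 0.2001950 × 931.49 = 186.480 MeV
Dividing by A = 23 gives 8.108 MeV per nucleon.

8.108 MeV/nucleon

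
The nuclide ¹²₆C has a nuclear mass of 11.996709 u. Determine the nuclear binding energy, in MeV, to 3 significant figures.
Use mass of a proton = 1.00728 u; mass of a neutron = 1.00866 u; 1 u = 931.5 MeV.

The nucleus contains 6 protons and 12 − 6 = 6 neutrons.
Mass of separated nucleons = 6(1.00728) + 6(1.00866) = 6.04368 + 6.05196 = 12.09564 u
The mass defect is 12.09564 − 11.996709 = 0.098931 u.
Converting to energy: 0.098931 u × 931.5 MeV/u = 92.1542 MeV

92.2 MeV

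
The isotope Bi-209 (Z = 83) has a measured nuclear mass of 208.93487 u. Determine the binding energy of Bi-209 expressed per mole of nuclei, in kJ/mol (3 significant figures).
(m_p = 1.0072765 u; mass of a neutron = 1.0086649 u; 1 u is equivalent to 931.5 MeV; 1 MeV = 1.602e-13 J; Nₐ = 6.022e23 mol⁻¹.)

1.58e+11 kJ/mol

Mass of separated nucleons = 83(1.0072765) + 126(1.0086649) = 83.6039495 + 127.0917774 = 210.6957269 u
Δm = 210.6957269 − 208.93487 = 1.7608569 u
Binding energy = Δm·c² = 1.7608569 × 931.5 MeV/u = 1640.24 MeV
Per nucleus in joules: 1640.24 MeV × 1.602e-13 J/MeV = 2.6277e-10 J
Per mole: 2.6277e-10 J × 6.022e23 mol⁻¹ = 1.5824e+14 J/mol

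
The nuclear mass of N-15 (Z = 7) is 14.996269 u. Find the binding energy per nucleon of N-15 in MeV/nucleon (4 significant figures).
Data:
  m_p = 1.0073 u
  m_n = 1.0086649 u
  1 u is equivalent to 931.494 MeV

The nucleus contains 7 protons and 15 − 7 = 8 neutrons.
Mass of separated nucleons = 7(1.0073) + 8(1.0086649) = 7.0511 + 8.0693192 = 15.1204192 u
Δm = 15.1204192 − 14.996269 = 0.1241502 u
Converting to energy: 0.1241502 u × 931.494 MeV/u = 115.645 MeV
Per nucleon: 115.645 / 15 = 7.710 MeV

7.710 MeV/nucleon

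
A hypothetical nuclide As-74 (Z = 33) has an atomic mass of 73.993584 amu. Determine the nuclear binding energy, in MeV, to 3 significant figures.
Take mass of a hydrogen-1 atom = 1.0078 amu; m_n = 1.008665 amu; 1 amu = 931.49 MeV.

With 33 protons and 41 neutrons (A = 74):
Mass of separated nucleons = 33(1.0078) + 41(1.008665) = 33.2574 + 41.355265 = 74.612665 amu
Mass defect Δm = 74.612665 − 73.993584 = 0.619081 amu
E_B = 0.619081 × 931.49 = 576.668 MeV

577 MeV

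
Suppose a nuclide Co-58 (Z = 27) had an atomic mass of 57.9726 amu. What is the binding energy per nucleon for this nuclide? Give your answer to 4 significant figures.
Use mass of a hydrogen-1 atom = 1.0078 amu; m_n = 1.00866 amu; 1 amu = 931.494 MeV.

8.134 MeV/nucleon

Σm = 27·m(¹H) + 31·m_n = 27.2106 + 31.26846 = 58.47906 amu
The mass defect is 58.47906 − 57.9726 = 0.50646 amu.
Binding energy = Δm·c² = 0.50646 × 931.494 MeV/amu = 471.764 MeV
Dividing by A = 58 gives 8.134 MeV per nucleon.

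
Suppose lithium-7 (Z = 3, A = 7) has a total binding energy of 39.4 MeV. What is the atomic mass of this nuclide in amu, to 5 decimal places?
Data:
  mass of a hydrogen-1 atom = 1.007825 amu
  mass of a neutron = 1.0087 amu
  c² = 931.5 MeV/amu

Mass defect = 39.4 MeV / (931.5 MeV/amu) = 0.0422974 amu
Constituent mass = 3(1.007825) + 4(1.0087) = 7.058275 amu
Atomic mass = 7.058275 − 0.0422974 = 7.0159776 amu ≈ 7.01598 amu (to 5 decimal places)

7.01598 amu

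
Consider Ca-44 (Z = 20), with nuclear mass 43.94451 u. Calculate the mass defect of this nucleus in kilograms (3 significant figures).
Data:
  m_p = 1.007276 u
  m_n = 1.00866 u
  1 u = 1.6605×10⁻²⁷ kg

6.79e-28 kg

Z = 20, so N = A − Z = 44 − 20 = 24.
Σm = 20·m_p + 24·m_n = 20.145520 + 24.20784 = 44.353360 u
The mass defect is 44.353360 − 43.94451 = 0.408850 u.
In SI units: 0.408850 u × 1.6605×10⁻²⁷ kg/u = 6.7890e-28 kg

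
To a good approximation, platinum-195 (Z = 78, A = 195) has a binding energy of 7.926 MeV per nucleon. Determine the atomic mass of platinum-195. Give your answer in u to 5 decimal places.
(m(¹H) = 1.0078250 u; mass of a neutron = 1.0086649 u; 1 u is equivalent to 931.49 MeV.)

194.96490 u

Total binding energy = 195 × 7.926 = 1545.570 MeV
Mass defect = 1545.570 MeV / (931.49 MeV/u) = 1.6592449 u
Constituent mass = 78(1.0078250) + 117(1.0086649) = 196.6241433 u
Atomic mass = 196.6241433 − 1.6592449 = 194.9648984 u ≈ 194.96490 u (to 5 decimal places)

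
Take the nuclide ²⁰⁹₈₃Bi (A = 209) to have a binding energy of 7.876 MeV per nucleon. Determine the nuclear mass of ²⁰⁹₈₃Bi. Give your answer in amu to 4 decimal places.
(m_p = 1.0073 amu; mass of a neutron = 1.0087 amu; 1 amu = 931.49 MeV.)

Total binding energy = 209 × 7.876 = 1646.084 MeV
Mass defect = 1646.084 MeV / (931.49 MeV/amu) = 1.767152 amu
Constituent mass = 83(1.0073) + 126(1.0087) = 210.7021 amu
Nuclear mass = 210.7021 − 1.767152 = 208.934948 amu ≈ 208.9349 amu (to 4 decimal places)

208.9349 amu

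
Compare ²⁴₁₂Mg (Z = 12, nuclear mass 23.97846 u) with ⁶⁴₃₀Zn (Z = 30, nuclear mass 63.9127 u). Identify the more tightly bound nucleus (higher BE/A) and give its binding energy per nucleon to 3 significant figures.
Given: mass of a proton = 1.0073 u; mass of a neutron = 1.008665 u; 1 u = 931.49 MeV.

²⁴₁₂Mg: Σm = 12(1.0073) + 12(1.008665) = 24.191580 u; Δm = 0.213120 u; E_B = 198.52 MeV; E_B/A = 8.272 MeV
⁶⁴₃₀Zn: Σm = 30(1.0073) + 34(1.008665) = 64.513610 u; Δm = 0.600910 u; E_B = 559.74 MeV; E_B/A = 8.746 MeV
⁶⁴₃₀Zn has the higher binding energy per nucleon, so it is the more tightly bound nucleus.

⁶⁴₃₀Zn; 8.75 MeV/nucleon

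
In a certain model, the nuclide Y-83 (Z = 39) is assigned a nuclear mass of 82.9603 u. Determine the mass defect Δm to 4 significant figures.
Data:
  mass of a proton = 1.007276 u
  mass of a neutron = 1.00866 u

Total constituent mass: 39 × 1.007276 + 44 × 1.00866 = 83.664804 u
The mass defect is 83.664804 − 82.9603 = 0.704504 u.

0.7045 u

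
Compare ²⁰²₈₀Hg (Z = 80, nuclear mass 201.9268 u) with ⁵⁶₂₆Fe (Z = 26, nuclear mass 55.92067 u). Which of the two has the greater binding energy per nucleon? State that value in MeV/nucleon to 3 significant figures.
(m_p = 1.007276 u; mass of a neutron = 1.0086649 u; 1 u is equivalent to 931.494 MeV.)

²⁰²₈₀Hg: Σm = 80(1.007276) + 122(1.0086649) = 203.6391978 u; Δm = 1.7123978 u; E_B = 1595.09 MeV; E_B/A = 7.896 MeV
⁵⁶₂₆Fe: Σm = 26(1.007276) + 30(1.0086649) = 56.4491230 u; Δm = 0.5284530 u; E_B = 492.25 MeV; E_B/A = 8.790 MeV
⁵⁶₂₆Fe has the higher binding energy per nucleon, so it is the more tightly bound nucleus.

⁵⁶₂₆Fe; 8.79 MeV/nucleon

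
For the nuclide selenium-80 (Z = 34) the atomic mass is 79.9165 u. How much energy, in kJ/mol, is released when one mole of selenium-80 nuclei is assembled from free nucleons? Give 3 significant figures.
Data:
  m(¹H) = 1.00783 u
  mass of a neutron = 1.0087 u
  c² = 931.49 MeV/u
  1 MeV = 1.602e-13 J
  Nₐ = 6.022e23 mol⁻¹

With 34 protons and 46 neutrons (A = 80):
Σm = 34·m(¹H) + 46·m_n = 34.26622 + 46.4002 = 80.66642 u
The mass defect is 80.66642 − 79.9165 = 0.74992 u.
E_B = 0.74992 × 931.49 = 698.543 MeV
Per nucleus in joules: 698.543 MeV × 1.602e-13 J/MeV = 1.1191e-10 J
Per mole: 1.1191e-10 J × 6.022e23 mol⁻¹ = 6.7392e+13 J/mol

6.74e+10 kJ/mol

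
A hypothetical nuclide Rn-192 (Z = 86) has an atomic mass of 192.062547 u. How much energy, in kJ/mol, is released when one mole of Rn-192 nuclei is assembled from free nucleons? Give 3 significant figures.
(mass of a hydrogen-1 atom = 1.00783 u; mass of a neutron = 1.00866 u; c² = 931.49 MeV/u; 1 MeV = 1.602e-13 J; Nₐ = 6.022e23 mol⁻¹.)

1.37e+11 kJ/mol

Z = 86, so N = A − Z = 192 − 86 = 106.
Total constituent mass: 86 × 1.00783 + 106 × 1.00866 = 193.59134 u
Δm = 193.59134 − 192.062547 = 1.528793 u
E_B = 1.528793 × 931.49 = 1424.06 MeV
Per nucleus in joules: 1424.06 MeV × 1.602e-13 J/MeV = 2.2813e-10 J
Per mole: 2.2813e-10 J × 6.022e23 mol⁻¹ = 1.3738e+14 J/mol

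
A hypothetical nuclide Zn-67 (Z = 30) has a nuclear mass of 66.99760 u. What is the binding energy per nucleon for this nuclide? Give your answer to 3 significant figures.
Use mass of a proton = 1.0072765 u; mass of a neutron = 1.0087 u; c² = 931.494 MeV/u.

Z = 30, so N = A − Z = 67 − 30 = 37.
Σm = 30·m_p + 37·m_n = 30.2182950 + 37.3219 = 67.5401950 u
The mass defect is 67.5401950 − 66.99760 = 0.5425950 u.
E_B = 0.5425950 × 931.494 = 505.424 MeV
Per nucleon: 505.424 / 67 = 7.544 MeV

7.54 MeV/nucleon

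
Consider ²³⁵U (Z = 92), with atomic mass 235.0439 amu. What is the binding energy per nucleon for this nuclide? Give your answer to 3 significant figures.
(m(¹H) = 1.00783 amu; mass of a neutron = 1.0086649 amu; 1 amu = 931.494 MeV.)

The nucleus contains 92 protons and 235 − 92 = 143 neutrons.
Total constituent mass: 92 × 1.00783 + 143 × 1.0086649 = 236.9594407 amu
Δm = 236.9594407 − 235.0439 = 1.9155407 amu
E_B = 1.9155407 × 931.494 = 1784.31 MeV
BE/A = 1784.31 MeV / 235 = 7.593 MeV/nucleon

7.59 MeV/nucleon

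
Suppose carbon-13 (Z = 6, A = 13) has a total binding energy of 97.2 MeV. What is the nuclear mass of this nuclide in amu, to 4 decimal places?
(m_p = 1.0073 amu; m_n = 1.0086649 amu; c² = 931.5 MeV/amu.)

13.0001 amu

Mass defect = 97.2 MeV / (931.5 MeV/amu) = 0.104348 amu
Constituent mass = 6(1.0073) + 7(1.0086649) = 13.1044543 amu
Nuclear mass = 13.1044543 − 0.104348 = 13.0001063 amu ≈ 13.0001 amu (to 4 decimal places)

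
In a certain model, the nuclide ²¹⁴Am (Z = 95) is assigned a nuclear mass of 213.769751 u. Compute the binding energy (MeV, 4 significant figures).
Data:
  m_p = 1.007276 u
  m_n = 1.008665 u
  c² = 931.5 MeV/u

Mass of separated nucleons = 95(1.007276) + 119(1.008665) = 95.691220 + 120.031135 = 215.722355 u
The mass defect is 215.722355 − 213.769751 = 1.952604 u.
Converting to energy: 1.952604 u × 931.5 MeV/u = 1818.85 MeV

1819 MeV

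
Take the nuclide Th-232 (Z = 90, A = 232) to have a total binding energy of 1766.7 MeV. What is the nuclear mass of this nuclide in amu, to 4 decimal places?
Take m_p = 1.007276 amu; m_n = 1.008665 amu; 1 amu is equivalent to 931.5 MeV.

Mass defect = 1766.7 MeV / (931.5 MeV/amu) = 1.896618 amu
Constituent mass = 90(1.007276) + 142(1.008665) = 233.885270 amu
Nuclear mass = 233.885270 − 1.896618 = 231.988652 amu ≈ 231.9887 amu (to 4 decimal places)

231.9887 amu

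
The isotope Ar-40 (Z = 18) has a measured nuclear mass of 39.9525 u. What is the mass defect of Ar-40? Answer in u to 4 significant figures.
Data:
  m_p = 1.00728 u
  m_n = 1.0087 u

0.3699 u

With 18 protons and 22 neutrons (A = 40):
Total constituent mass: 18 × 1.00728 + 22 × 1.0087 = 40.32244 u
Δm = 40.32244 − 39.9525 = 0.36994 u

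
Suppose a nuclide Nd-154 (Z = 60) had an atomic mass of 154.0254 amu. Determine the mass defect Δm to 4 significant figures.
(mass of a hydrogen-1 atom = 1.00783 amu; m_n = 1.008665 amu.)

With 60 protons and 94 neutrons (A = 154):
Σm = 60·m(¹H) + 94·m_n = 60.46980 + 94.814510 = 155.284310 amu
Δm = 155.284310 − 154.0254 = 1.258910 amu

1.259 amu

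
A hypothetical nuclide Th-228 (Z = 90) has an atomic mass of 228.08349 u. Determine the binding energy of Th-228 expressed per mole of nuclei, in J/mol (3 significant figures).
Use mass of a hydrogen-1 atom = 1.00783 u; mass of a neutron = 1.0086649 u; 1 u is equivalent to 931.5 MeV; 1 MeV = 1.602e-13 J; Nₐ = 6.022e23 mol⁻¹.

1.63e+14 J/mol

Z = 90, so N = A − Z = 228 − 90 = 138.
Mass of separated nucleons = 90(1.00783) + 138(1.0086649) = 90.70470 + 139.1957562 = 229.9004562 u
Δm = 229.9004562 − 228.08349 = 1.8169662 u
Converting to energy: 1.8169662 u × 931.5 MeV/u = 1692.50 MeV
Per nucleus in joules: 1692.50 MeV × 1.602e-13 J/MeV = 2.7114e-10 J
Per mole: 2.7114e-10 J × 6.022e23 mol⁻¹ = 1.6328e+14 J/mol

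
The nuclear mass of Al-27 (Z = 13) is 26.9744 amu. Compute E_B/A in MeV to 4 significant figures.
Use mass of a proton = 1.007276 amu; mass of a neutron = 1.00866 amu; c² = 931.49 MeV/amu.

8.329 MeV/nucleon

The nucleus contains 13 protons and 27 − 13 = 14 neutrons.
Mass of separated nucleons = 13(1.007276) + 14(1.00866) = 13.094588 + 14.12124 = 27.215828 amu
Mass defect Δm = 27.215828 − 26.9744 = 0.241428 amu
Converting to energy: 0.241428 amu × 931.49 MeV/amu = 224.888 MeV
Dividing by A = 27 gives 8.329 MeV per nucleon.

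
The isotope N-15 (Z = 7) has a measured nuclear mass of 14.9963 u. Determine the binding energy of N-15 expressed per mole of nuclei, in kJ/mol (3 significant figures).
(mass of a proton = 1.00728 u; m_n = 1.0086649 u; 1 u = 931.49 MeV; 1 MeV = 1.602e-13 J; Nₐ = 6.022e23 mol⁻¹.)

Mass of separated nucleons = 7(1.00728) + 8(1.0086649) = 7.05096 + 8.0693192 = 15.1202792 u
Δm = 15.1202792 − 14.9963 = 0.1239792 u
E_B = 0.1239792 × 931.49 = 115.485 MeV
Per nucleus in joules: 115.485 MeV × 1.602e-13 J/MeV = 1.8501e-11 J
Per mole: 1.8501e-11 J × 6.022e23 mol⁻¹ = 1.1141e+13 J/mol

1.11e+10 kJ/mol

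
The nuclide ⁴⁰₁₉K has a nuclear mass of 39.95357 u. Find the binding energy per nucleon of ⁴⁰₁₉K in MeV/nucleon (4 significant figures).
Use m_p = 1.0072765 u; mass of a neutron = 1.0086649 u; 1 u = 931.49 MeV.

8.538 MeV/nucleon

Mass of separated nucleons = 19(1.0072765) + 21(1.0086649) = 19.1382535 + 21.1819629 = 40.3202164 u
Δm = 40.3202164 − 39.95357 = 0.3666464 u
E_B = 0.3666464 × 931.49 = 341.527 MeV
BE/A = 341.527 MeV / 40 = 8.538 MeV/nucleon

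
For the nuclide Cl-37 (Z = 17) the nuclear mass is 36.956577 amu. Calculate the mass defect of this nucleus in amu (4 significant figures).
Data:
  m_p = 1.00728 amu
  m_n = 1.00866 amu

With 17 protons and 20 neutrons (A = 37):
Total constituent mass: 17 × 1.00728 + 20 × 1.00866 = 37.29696 amu
Mass defect Δm = 37.29696 − 36.956577 = 0.340383 amu

0.3404 amu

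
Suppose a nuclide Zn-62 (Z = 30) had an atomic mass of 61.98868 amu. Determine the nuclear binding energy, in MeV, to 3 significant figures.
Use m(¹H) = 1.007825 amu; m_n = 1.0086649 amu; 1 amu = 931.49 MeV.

The nucleus contains 30 protons and 62 − 30 = 32 neutrons.
Mass of separated nucleons = 30(1.007825) + 32(1.0086649) = 30.234750 + 32.2772768 = 62.5120268 amu
Mass defect Δm = 62.5120268 − 61.98868 = 0.5233468 amu
Binding energy = Δm·c² = 0.5233468 × 931.49 MeV/amu = 487.492 MeV

487 MeV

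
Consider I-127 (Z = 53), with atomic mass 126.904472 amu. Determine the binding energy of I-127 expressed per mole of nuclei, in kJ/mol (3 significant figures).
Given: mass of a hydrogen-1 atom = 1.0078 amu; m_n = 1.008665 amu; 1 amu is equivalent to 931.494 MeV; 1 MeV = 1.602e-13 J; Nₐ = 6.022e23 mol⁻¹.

1.03e+11 kJ/mol

Total constituent mass: 53 × 1.0078 + 74 × 1.008665 = 128.054610 amu
Mass defect Δm = 128.054610 − 126.904472 = 1.150138 amu
Binding energy = Δm·c² = 1.150138 × 931.494 MeV/amu = 1071.35 MeV
Per nucleus in joules: 1071.35 MeV × 1.602e-13 J/MeV = 1.7163e-10 J
Per mole: 1.7163e-10 J × 6.022e23 mol⁻¹ = 1.0336e+14 J/mol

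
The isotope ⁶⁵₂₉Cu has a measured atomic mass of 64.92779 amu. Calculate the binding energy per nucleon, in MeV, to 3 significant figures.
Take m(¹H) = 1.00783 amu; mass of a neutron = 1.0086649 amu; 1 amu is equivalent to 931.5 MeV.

8.76 MeV/nucleon

With 29 protons and 36 neutrons (A = 65):
Σm = 29·m(¹H) + 36·m_n = 29.22707 + 36.3119364 = 65.5390064 amu
Δm = 65.5390064 − 64.92779 = 0.6112164 amu
E_B = 0.6112164 × 931.5 = 569.348 MeV
BE/A = 569.348 MeV / 65 = 8.759 MeV/nucleon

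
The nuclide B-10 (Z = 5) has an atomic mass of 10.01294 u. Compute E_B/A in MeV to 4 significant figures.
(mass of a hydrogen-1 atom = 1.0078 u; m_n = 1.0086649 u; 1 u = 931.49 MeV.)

Total constituent mass: 5 × 1.0078 + 5 × 1.0086649 = 10.0823245 u
Mass defect Δm = 10.0823245 − 10.01294 = 0.0693845 u
E_B = 0.0693845 × 931.49 = 64.6310 MeV
Per nucleon: 64.6310 / 10 = 6.463 MeV

6.463 MeV/nucleon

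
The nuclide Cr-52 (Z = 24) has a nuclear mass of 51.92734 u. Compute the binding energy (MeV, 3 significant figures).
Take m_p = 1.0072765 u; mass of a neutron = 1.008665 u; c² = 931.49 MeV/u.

Σm = 24·m_p + 28·m_n = 24.1746360 + 28.242620 = 52.4172560 u
Δm = 52.4172560 − 51.92734 = 0.4899160 u
Binding energy = Δm·c² = 0.4899160 × 931.49 MeV/u = 456.352 MeV

456 MeV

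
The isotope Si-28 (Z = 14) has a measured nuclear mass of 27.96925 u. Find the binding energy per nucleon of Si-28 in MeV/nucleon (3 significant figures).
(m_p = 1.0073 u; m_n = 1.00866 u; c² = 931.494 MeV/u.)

8.46 MeV/nucleon

Mass of separated nucleons = 14(1.0073) + 14(1.00866) = 14.1022 + 14.12124 = 28.22344 u
Mass defect Δm = 28.22344 − 27.96925 = 0.25419 u
Converting to energy: 0.25419 u × 931.494 MeV/u = 236.776 MeV
Dividing by A = 28 gives 8.456 MeV per nucleon.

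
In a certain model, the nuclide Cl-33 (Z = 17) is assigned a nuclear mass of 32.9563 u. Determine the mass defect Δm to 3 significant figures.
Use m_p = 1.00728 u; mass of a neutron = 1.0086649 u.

0.306 u

Σm = 17·m_p + 16·m_n = 17.12376 + 16.1386384 = 33.2623984 u
The mass defect is 33.2623984 − 32.9563 = 0.3060984 u.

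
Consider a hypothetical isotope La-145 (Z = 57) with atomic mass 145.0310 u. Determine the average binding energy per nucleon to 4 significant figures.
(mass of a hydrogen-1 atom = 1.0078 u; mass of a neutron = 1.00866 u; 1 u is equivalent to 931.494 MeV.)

7.553 MeV/nucleon

With 57 protons and 88 neutrons (A = 145):
Mass of separated nucleons = 57(1.0078) + 88(1.00866) = 57.4446 + 88.76208 = 146.20668 u
Δm = 146.20668 − 145.0310 = 1.17568 u
Binding energy = Δm·c² = 1.17568 × 931.494 MeV/u = 1095.14 MeV
Per nucleon: 1095.14 / 145 = 7.553 MeV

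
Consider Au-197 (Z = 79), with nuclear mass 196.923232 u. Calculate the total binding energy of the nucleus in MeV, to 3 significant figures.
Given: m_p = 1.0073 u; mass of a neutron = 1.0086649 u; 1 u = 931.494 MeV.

The nucleus contains 79 protons and 197 − 79 = 118 neutrons.
Σm = 79·m_p + 118·m_n = 79.5767 + 119.0224582 = 198.5991582 u
Mass defect Δm = 198.5991582 − 196.923232 = 1.6759262 u
Converting to energy: 1.6759262 u × 931.494 MeV/u = 1561.12 MeV

1560 MeV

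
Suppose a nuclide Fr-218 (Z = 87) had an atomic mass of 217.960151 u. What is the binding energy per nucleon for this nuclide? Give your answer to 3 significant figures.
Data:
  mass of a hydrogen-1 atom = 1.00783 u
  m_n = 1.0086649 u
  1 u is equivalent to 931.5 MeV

7.93 MeV/nucleon

With 87 protons and 131 neutrons (A = 218):
Σm = 87·m(¹H) + 131·m_n = 87.68121 + 132.1351019 = 219.8163119 u
Mass defect Δm = 219.8163119 − 217.960151 = 1.8561609 u
E_B = 1.8561609 × 931.5 = 1729.01 MeV
Per nucleon: 1729.01 / 218 = 7.931 MeV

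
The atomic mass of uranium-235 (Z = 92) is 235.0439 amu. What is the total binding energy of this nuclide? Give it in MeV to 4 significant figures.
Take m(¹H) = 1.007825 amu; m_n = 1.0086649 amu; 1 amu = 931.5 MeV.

Z = 92, so N = A − Z = 235 − 92 = 143.
Σm = 92·m(¹H) + 143·m_n = 92.719900 + 144.2390807 = 236.9589807 amu
Mass defect Δm = 236.9589807 − 235.0439 = 1.9150807 amu
Binding energy = Δm·c² = 1.9150807 × 931.5 MeV/amu = 1783.90 MeV

1784 MeV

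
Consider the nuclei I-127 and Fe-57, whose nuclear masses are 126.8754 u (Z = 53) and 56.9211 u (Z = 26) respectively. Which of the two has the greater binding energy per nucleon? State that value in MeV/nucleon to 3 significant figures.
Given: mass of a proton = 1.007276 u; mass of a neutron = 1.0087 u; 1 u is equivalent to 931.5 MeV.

Fe-57; 8.79 MeV/nucleon

I-127: Σm = 53(1.007276) + 74(1.0087) = 128.029428 u; Δm = 1.154028 u; E_B = 1074.98 MeV; E_B/A = 8.464 MeV
Fe-57: Σm = 26(1.007276) + 31(1.0087) = 57.458876 u; Δm = 0.537776 u; E_B = 500.94 MeV; E_B/A = 8.788 MeV
Fe-57 has the higher binding energy per nucleon, so it is the more tightly bound nucleus.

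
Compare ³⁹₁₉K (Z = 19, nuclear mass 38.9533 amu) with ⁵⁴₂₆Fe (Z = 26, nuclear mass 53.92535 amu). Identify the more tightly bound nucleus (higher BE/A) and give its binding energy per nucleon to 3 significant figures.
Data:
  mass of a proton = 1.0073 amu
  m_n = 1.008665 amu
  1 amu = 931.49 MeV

⁵⁴₂₆Fe; 8.75 MeV/nucleon

³⁹₁₉K: Σm = 19(1.0073) + 20(1.008665) = 39.312000 amu; Δm = 0.358700 amu; E_B = 334.13 MeV; E_B/A = 8.567 MeV
⁵⁴₂₆Fe: Σm = 26(1.0073) + 28(1.008665) = 54.432420 amu; Δm = 0.507070 amu; E_B = 472.33 MeV; E_B/A = 8.747 MeV
⁵⁴₂₆Fe has the higher binding energy per nucleon, so it is the more tightly bound nucleus.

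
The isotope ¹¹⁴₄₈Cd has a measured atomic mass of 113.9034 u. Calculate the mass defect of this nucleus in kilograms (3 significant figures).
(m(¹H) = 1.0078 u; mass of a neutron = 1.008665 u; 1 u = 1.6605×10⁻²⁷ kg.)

Σm = 48·m(¹H) + 66·m_n = 48.3744 + 66.571890 = 114.946290 u
Δm = 114.946290 − 113.9034 = 1.042890 u
In SI units: 1.042890 u × 1.6605×10⁻²⁷ kg/u = 1.7317e-27 kg

1.73e-27 kg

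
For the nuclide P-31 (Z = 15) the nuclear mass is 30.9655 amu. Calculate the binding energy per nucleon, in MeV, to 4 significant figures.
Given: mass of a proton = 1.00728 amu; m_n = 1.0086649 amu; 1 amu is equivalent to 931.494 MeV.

Mass of separated nucleons = 15(1.00728) + 16(1.0086649) = 15.10920 + 16.1386384 = 31.2478384 amu
Δm = 31.2478384 − 30.9655 = 0.2823384 amu
E_B = 0.2823384 × 931.494 = 262.997 MeV
Dividing by A = 31 gives 8.484 MeV per nucleon.

8.484 MeV/nucleon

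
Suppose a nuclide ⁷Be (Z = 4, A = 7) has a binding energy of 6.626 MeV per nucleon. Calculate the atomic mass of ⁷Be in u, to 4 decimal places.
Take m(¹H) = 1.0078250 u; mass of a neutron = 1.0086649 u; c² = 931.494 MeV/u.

7.0075 u

Total binding energy = 7 × 6.626 = 46.382 MeV
Mass defect = 46.382 MeV / (931.494 MeV/u) = 0.049793 u
Constituent mass = 4(1.0078250) + 3(1.0086649) = 7.0572947 u
Atomic mass = 7.0572947 − 0.049793 = 7.0075017 u ≈ 7.0075 u (to 4 decimal places)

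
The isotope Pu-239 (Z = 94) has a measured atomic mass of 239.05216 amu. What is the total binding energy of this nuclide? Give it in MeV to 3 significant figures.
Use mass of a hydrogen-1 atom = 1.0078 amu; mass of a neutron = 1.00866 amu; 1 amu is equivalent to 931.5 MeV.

1800 MeV

Z = 94, so N = A − Z = 239 − 94 = 145.
Σm = 94·m(¹H) + 145·m_n = 94.7332 + 146.25570 = 240.98890 amu
Mass defect Δm = 240.98890 − 239.05216 = 1.93674 amu
Converting to energy: 1.93674 amu × 931.5 MeV/amu = 1804.07 MeV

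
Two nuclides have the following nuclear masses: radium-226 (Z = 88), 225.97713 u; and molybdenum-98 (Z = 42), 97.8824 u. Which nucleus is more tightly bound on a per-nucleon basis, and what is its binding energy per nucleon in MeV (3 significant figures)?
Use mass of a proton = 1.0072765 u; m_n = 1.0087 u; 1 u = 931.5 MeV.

molybdenum-98; 8.65 MeV/nucleon

radium-226: Σm = 88(1.0072765) + 138(1.0087) = 227.8409320 u; Δm = 1.8638020 u; E_B = 1736.1 MeV; E_B/A = 7.682 MeV
molybdenum-98: Σm = 42(1.0072765) + 56(1.0087) = 98.7928130 u; Δm = 0.9104130 u; E_B = 848.05 MeV; E_B/A = 8.654 MeV
molybdenum-98 has the higher binding energy per nucleon, so it is the more tightly bound nucleus.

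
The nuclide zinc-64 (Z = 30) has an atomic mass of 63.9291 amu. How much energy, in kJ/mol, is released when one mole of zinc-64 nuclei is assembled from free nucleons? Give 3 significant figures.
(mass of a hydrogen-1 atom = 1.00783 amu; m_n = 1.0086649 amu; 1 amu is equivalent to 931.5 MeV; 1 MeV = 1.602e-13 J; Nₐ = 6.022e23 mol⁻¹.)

Z = 30, so N = A − Z = 64 − 30 = 34.
Mass of separated nucleons = 30(1.00783) + 34(1.0086649) = 30.23490 + 34.2946066 = 64.5295066 amu
Mass defect Δm = 64.5295066 − 63.9291 = 0.6004066 amu
E_B = 0.6004066 × 931.5 = 559.279 MeV
Per nucleus in joules: 559.279 MeV × 1.602e-13 J/MeV = 8.9596e-11 J
Per mole: 8.9596e-11 J × 6.022e23 mol⁻¹ = 5.3955e+13 J/mol

5.40e+10 kJ/mol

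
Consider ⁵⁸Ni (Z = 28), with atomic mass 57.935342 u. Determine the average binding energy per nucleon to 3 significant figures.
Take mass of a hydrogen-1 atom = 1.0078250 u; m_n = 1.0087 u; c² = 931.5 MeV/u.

Z = 28, so N = A − Z = 58 − 28 = 30.
Σm = 28·m(¹H) + 30·m_n = 28.2191000 + 30.2610 = 58.4801000 u
Δm = 58.4801000 − 57.935342 = 0.5447580 u
E_B = 0.5447580 × 931.5 = 507.442 MeV
BE/A = 507.442 MeV / 58 = 8.749 MeV/nucleon

8.75 MeV/nucleon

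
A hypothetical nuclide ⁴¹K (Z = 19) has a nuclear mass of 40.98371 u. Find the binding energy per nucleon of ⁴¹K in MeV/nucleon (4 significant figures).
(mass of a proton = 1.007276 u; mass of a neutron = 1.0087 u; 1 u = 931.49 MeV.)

Mass of separated nucleons = 19(1.007276) + 22(1.0087) = 19.138244 + 22.1914 = 41.329644 u
Δm = 41.329644 − 40.98371 = 0.345934 u
E_B = 0.345934 × 931.49 = 322.234 MeV
Dividing by A = 41 gives 7.859 MeV per nucleon.

7.859 MeV/nucleon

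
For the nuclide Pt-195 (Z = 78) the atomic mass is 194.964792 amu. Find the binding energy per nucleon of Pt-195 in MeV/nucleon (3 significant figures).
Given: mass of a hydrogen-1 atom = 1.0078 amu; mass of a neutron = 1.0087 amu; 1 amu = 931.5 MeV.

Total constituent mass: 78 × 1.0078 + 117 × 1.0087 = 196.6263 amu
Δm = 196.6263 − 194.964792 = 1.661508 amu
E_B = 1.661508 × 931.5 = 1547.69 MeV
BE/A = 1547.69 MeV / 195 = 7.937 MeV/nucleon

7.94 MeV/nucleon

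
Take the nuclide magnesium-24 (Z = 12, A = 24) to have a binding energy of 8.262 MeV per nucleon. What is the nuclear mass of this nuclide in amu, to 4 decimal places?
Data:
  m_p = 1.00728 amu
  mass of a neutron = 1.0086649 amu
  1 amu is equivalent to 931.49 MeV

23.9785 amu

Total binding energy = 24 × 8.262 = 198.288 MeV
Mass defect = 198.288 MeV / (931.49 MeV/amu) = 0.212872 amu
Constituent mass = 12(1.00728) + 12(1.0086649) = 24.1913388 amu
Nuclear mass = 24.1913388 − 0.212872 = 23.9784668 amu ≈ 23.9785 amu (to 4 decimal places)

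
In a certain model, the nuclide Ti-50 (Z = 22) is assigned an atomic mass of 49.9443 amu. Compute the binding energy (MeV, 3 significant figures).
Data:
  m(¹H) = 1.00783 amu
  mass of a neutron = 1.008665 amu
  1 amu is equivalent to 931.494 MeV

438 MeV

The nucleus contains 22 protons and 50 − 22 = 28 neutrons.
Total constituent mass: 22 × 1.00783 + 28 × 1.008665 = 50.414880 amu
Mass defect Δm = 50.414880 − 49.9443 = 0.470580 amu
E_B = 0.470580 × 931.494 = 438.342 MeV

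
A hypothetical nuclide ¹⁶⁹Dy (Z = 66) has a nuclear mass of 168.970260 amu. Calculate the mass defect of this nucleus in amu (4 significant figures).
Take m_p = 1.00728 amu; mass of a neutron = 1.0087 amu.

1.406 amu

Total constituent mass: 66 × 1.00728 + 103 × 1.0087 = 170.37658 amu
Mass defect Δm = 170.37658 − 168.970260 = 1.406320 amu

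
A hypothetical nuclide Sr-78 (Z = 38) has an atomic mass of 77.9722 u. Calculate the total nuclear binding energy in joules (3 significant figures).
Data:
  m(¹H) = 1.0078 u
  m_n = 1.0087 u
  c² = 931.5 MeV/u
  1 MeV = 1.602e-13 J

1.00e-10 J

Z = 38, so N = A − Z = 78 − 38 = 40.
Σm = 38·m(¹H) + 40·m_n = 38.2964 + 40.3480 = 78.6444 u
The mass defect is 78.6444 − 77.9722 = 0.6722 u.
Binding energy = Δm·c² = 0.6722 × 931.5 MeV/u = 626.154 MeV
In joules: 626.154 MeV × 1.602e-13 J/MeV = 1.0031e-10 J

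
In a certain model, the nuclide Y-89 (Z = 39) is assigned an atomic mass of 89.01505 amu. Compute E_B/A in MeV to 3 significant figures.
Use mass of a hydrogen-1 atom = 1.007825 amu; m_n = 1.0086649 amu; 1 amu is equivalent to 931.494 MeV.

With 39 protons and 50 neutrons (A = 89):
Total constituent mass: 39 × 1.007825 + 50 × 1.0086649 = 89.7384200 amu
Δm = 89.7384200 − 89.01505 = 0.7233700 amu
Binding energy = Δm·c² = 0.7233700 × 931.494 MeV/amu = 673.815 MeV
Per nucleon: 673.815 / 89 = 7.571 MeV

7.57 MeV/nucleon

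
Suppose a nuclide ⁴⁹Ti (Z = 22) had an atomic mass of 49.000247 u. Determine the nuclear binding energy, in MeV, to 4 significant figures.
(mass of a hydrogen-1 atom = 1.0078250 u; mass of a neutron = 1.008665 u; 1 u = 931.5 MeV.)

378.1 MeV

Mass of separated nucleons = 22(1.0078250) + 27(1.008665) = 22.1721500 + 27.233955 = 49.4061050 u
Δm = 49.4061050 − 49.000247 = 0.4058580 u
Binding energy = Δm·c² = 0.4058580 × 931.5 MeV/u = 378.057 MeV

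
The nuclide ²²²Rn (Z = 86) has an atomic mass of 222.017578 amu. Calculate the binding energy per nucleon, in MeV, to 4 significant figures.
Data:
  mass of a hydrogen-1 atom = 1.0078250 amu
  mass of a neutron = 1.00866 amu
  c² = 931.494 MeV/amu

7.692 MeV/nucleon

The nucleus contains 86 protons and 222 − 86 = 136 neutrons.
Mass of separated nucleons = 86(1.0078250) + 136(1.00866) = 86.6729500 + 137.17776 = 223.8507100 amu
The mass defect is 223.8507100 − 222.017578 = 1.8331320 amu.
Converting to energy: 1.8331320 amu × 931.494 MeV/amu = 1707.55 MeV
Dividing by A = 222 gives 7.692 MeV per nucleon.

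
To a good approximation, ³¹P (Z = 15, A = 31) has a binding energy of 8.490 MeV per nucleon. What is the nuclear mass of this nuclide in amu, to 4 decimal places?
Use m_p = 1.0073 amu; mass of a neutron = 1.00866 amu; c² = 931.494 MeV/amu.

30.9655 amu

Total binding energy = 31 × 8.490 = 263.190 MeV
Mass defect = 263.190 MeV / (931.494 MeV/amu) = 0.282546 amu
Constituent mass = 15(1.0073) + 16(1.00866) = 31.24806 amu
Nuclear mass = 31.24806 − 0.282546 = 30.965514 amu ≈ 30.9655 amu (to 4 decimal places)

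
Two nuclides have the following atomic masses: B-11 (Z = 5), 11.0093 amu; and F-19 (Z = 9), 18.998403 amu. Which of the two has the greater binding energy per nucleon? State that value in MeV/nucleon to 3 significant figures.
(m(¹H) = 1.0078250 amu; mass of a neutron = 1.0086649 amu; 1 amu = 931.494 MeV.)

F-19; 7.78 MeV/nucleon

B-11: Σm = 5(1.0078250) + 6(1.0086649) = 11.0911144 amu; Δm = 0.0818144 amu; E_B = 76.210 MeV; E_B/A = 6.928 MeV
F-19: Σm = 9(1.0078250) + 10(1.0086649) = 19.1570740 amu; Δm = 0.1586710 amu; E_B = 147.80 MeV; E_B/A = 7.779 MeV
F-19 has the higher binding energy per nucleon, so it is the more tightly bound nucleus.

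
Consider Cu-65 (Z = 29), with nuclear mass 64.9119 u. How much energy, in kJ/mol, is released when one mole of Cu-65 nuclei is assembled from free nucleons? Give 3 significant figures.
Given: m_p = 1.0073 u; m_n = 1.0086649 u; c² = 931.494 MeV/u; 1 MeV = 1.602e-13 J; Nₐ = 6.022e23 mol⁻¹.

5.50e+10 kJ/mol

Σm = 29·m_p + 36·m_n = 29.2117 + 36.3119364 = 65.5236364 u
Mass defect Δm = 65.5236364 − 64.9119 = 0.6117364 u
Converting to energy: 0.6117364 u × 931.494 MeV/u = 569.829 MeV
Per nucleus in joules: 569.829 MeV × 1.602e-13 J/MeV = 9.1287e-11 J
Per mole: 9.1287e-11 J × 6.022e23 mol⁻¹ = 5.4973e+13 J/mol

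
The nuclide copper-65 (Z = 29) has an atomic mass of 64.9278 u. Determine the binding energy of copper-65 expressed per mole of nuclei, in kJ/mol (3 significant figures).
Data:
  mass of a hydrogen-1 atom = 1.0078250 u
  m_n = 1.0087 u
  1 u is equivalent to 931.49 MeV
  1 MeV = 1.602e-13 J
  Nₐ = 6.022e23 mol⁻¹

5.50e+10 kJ/mol

The nucleus contains 29 protons and 65 − 29 = 36 neutrons.
Σm = 29·m(¹H) + 36·m_n = 29.2269250 + 36.3132 = 65.5401250 u
Δm = 65.5401250 − 64.9278 = 0.6123250 u
E_B = 0.6123250 × 931.49 = 570.375 MeV
Per nucleus in joules: 570.375 MeV × 1.602e-13 J/MeV = 9.1374e-11 J
Per mole: 9.1374e-11 J × 6.022e23 mol⁻¹ = 5.5025e+13 J/mol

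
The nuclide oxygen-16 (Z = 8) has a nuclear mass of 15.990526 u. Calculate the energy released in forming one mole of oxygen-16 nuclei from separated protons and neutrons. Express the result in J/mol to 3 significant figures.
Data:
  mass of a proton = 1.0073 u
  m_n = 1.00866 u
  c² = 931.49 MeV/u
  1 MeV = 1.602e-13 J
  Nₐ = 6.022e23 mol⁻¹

With 8 protons and 8 neutrons (A = 16):
Mass of separated nucleons = 8(1.0073) + 8(1.00866) = 8.0584 + 8.06928 = 16.12768 u
Mass defect Δm = 16.12768 − 15.990526 = 0.137154 u
E_B = 0.137154 × 931.49 = 127.758 MeV
Per nucleus in joules: 127.758 MeV × 1.602e-13 J/MeV = 2.0467e-11 J
Per mole: 2.0467e-11 J × 6.022e23 mol⁻¹ = 1.2325e+13 J/mol

1.23e+13 J/mol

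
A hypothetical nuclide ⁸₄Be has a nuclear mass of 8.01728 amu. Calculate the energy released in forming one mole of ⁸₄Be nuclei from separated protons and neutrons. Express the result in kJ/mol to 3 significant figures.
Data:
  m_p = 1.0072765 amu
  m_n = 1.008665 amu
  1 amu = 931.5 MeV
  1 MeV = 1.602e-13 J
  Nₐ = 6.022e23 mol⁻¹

Z = 4, so N = A − Z = 8 − 4 = 4.
Σm = 4·m_p + 4·m_n = 4.0291060 + 4.034660 = 8.0637660 amu
Δm = 8.0637660 − 8.01728 = 0.0464860 amu
E_B = 0.0464860 × 931.5 = 43.3017 MeV
Per nucleus in joules: 43.3017 MeV × 1.602e-13 J/MeV = 6.9369e-12 J
Per mole: 6.9369e-12 J × 6.022e23 mol⁻¹ = 4.1774e+12 J/mol

4.18e+09 kJ/mol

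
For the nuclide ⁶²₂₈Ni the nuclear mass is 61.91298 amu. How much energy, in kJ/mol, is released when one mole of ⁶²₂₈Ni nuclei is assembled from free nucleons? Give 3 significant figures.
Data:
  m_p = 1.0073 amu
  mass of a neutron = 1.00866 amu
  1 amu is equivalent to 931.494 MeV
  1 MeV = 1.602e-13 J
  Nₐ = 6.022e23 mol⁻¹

Z = 28, so N = A − Z = 62 − 28 = 34.
Total constituent mass: 28 × 1.0073 + 34 × 1.00866 = 62.49884 amu
The mass defect is 62.49884 − 61.91298 = 0.58586 amu.
Binding energy = Δm·c² = 0.58586 × 931.494 MeV/amu = 545.725 MeV
Per nucleus in joules: 545.725 MeV × 1.602e-13 J/MeV = 8.7425e-11 J
Per mole: 8.7425e-11 J × 6.022e23 mol⁻¹ = 5.2647e+13 J/mol

5.26e+10 kJ/mol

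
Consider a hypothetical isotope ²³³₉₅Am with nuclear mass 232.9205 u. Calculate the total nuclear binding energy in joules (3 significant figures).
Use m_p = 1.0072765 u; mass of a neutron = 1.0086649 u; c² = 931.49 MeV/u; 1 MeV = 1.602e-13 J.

The nucleus contains 95 protons and 233 − 95 = 138 neutrons.
Mass of separated nucleons = 95(1.0072765) + 138(1.0086649) = 95.6912675 + 139.1957562 = 234.8870237 u
Mass defect Δm = 234.8870237 − 232.9205 = 1.9665237 u
Converting to energy: 1.9665237 u × 931.49 MeV/u = 1831.80 MeV
In joules: 1831.80 MeV × 1.602e-13 J/MeV = 2.9345e-10 J

2.93e-10 J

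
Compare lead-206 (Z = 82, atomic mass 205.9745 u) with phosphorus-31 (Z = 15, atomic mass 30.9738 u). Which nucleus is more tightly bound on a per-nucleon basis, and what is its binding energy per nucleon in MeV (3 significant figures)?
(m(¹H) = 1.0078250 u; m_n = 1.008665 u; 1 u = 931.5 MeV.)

phosphorus-31; 8.48 MeV/nucleon

lead-206: Σm = 82(1.0078250) + 124(1.008665) = 207.7161100 u; Δm = 1.7416100 u; E_B = 1622.3 MeV; E_B/A = 7.875 MeV
phosphorus-31: Σm = 15(1.0078250) + 16(1.008665) = 31.2560150 u; Δm = 0.2822150 u; E_B = 262.88 MeV; E_B/A = 8.480 MeV
phosphorus-31 has the higher binding energy per nucleon, so it is the more tightly bound nucleus.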